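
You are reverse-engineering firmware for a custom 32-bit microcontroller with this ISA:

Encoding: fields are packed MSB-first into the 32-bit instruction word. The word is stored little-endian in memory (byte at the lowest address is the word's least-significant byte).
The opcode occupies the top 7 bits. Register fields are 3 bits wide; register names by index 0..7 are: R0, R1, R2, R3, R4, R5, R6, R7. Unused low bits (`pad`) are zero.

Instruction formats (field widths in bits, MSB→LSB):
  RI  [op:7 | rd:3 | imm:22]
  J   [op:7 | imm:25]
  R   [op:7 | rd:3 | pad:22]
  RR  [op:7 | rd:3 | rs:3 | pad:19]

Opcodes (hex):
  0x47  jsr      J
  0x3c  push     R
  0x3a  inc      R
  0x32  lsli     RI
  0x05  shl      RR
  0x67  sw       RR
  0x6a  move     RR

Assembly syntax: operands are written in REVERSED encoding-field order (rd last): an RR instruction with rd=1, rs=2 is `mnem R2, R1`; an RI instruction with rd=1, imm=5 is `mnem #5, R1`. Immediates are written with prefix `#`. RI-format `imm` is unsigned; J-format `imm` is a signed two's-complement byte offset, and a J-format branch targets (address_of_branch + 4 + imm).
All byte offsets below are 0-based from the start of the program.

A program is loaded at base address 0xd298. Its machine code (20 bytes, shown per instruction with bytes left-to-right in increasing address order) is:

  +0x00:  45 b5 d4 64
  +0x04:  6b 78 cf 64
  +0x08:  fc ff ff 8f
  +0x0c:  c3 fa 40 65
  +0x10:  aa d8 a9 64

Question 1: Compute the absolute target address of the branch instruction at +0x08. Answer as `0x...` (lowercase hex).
off 0x08: read fc ff ff 8f as little → 0x8ffffffc
  top 7b → 0x47 → jsr [J]
  [24:0] imm=33554428 (s25→-4) = #-4
  target = base 0xd298 + off 0x08 + 4 + imm -4 = 0xd2a0

0xd2a0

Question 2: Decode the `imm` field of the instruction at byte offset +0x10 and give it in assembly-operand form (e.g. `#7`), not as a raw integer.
@+10  little-endian(aa d8 a9 64) = 0x64a9d8aa
  top 7b → 0x32 → lsli [RI]
  [24:22] rd=2 = R2
  [21:0] imm=2742442 = #2742442

#2742442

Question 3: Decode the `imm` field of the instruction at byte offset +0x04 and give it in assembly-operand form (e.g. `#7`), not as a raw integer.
+0x04: 6b 78 cf 64 ⇒ word 0x64cf786b (little)
  top 7b → 0x32 → lsli [RI]
  rd: (w>>22)&0x7=0x3 → R3
  imm: (w>>0)&0x3fffff=0xf786b → #1013867

#1013867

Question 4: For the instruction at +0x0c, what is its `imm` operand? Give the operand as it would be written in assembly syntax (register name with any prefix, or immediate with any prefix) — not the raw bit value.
#64195

+0x0c: c3 fa 40 65 ⇒ word 0x6540fac3 (little)
  op=0x6540fac3>>25=0x32 ⇒ lsli (RI)
  rd@[24:22]=0x5 ⇒ R5
  imm@[21:0]=0xfac3 ⇒ #64195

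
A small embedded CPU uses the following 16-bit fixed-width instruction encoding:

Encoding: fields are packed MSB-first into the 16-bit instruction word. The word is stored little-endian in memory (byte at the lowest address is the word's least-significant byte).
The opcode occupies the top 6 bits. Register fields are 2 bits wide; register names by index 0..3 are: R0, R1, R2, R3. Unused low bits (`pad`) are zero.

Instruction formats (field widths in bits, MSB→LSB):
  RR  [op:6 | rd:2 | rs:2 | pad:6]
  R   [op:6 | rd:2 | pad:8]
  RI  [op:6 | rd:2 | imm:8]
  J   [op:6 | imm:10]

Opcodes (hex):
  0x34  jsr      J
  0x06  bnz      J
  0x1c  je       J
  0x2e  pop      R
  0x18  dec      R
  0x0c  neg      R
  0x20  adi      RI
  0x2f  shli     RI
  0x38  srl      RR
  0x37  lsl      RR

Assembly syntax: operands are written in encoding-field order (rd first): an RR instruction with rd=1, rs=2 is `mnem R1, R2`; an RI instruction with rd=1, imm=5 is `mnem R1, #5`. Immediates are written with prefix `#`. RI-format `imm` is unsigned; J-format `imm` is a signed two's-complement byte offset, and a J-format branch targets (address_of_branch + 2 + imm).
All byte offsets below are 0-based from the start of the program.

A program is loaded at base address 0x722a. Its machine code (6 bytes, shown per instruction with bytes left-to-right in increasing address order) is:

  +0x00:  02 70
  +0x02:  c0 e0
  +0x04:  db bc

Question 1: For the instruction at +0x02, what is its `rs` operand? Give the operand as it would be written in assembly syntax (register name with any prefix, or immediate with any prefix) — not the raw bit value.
[02] c0 e0 → 0xe0c0
  op=0xe0c0>>10=0x38 ⇒ srl (RR)
  rd: (w>>8)&0x3=0x0 → R0
  rs: (w>>6)&0x3=0x3 → R3

R3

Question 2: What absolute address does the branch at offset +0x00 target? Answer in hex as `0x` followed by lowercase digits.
0x722e

+0x00: 02 70 ⇒ word 0x7002 (little)
  op=0x7002>>10=0x1c ⇒ je (J)
  imm@[9:0]=0x2 ⇒ #2
  target = base 0x722a + off 0x00 + 2 + imm 2 = 0x722e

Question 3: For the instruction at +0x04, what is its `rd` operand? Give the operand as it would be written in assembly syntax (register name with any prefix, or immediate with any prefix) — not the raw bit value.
+0x04: db bc ⇒ word 0xbcdb (little)
  opcode bits[15:10]=0x2f: shli/RI
  [9:8] rd=0 = R0
  [7:0] imm=219 = #219

R0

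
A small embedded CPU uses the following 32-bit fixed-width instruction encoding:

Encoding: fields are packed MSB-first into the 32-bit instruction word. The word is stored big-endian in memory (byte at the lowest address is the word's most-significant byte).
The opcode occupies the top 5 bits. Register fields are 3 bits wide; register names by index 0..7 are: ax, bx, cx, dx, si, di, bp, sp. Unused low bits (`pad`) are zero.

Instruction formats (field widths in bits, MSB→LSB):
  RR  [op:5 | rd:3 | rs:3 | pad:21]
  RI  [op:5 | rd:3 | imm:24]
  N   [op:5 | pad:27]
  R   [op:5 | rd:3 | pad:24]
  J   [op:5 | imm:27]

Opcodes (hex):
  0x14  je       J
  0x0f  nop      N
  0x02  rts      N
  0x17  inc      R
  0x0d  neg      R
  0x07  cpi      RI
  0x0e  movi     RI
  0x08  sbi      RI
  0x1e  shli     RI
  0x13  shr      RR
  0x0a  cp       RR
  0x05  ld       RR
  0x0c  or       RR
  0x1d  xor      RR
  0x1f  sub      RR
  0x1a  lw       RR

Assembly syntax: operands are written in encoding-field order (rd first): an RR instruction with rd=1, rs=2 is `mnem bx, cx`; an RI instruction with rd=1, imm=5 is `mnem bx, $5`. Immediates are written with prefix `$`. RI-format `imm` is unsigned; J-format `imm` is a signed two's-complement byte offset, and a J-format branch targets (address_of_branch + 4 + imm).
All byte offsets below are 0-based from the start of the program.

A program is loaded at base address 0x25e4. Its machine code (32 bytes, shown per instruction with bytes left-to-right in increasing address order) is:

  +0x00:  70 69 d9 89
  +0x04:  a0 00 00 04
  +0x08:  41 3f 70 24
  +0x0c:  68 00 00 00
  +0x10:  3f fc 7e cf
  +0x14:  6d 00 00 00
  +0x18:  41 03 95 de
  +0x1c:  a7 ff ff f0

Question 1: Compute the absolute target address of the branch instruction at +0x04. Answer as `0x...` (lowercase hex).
@+04  big-endian(a0 00 00 04) = 0xa0000004
  opcode bits[31:27]=0x14: je/J
  imm: (w>>0)&0x7ffffff=0x4 → $4
  target = base 0x25e4 + off 0x04 + 4 + imm 4 = 0x25f0

0x25f0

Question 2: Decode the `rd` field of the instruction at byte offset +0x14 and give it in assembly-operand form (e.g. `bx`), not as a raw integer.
+0x14: 6d 00 00 00 ⇒ word 0x6d000000 (big)
  opcode bits[31:27]=0xd: neg/R
  rd@[26:24]=0x5 ⇒ di

di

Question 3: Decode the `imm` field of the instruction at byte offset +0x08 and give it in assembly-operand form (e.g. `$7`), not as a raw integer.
$4157476

off 0x08: read 41 3f 70 24 as big → 0x413f7024
  top 5b → 0x8 → sbi [RI]
  rd: (w>>24)&0x7=0x1 → bx
  imm: (w>>0)&0xffffff=0x3f7024 → $4157476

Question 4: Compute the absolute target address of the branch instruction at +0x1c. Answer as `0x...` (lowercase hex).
+0x1c: a7 ff ff f0 ⇒ word 0xa7fffff0 (big)
  op=0xa7fffff0>>27=0x14 ⇒ je (J)
  imm: (w>>0)&0x7ffffff=0x7fffff0 (s27→-16) → $-16
  target = base 0x25e4 + off 0x1c + 4 + imm -16 = 0x25f4

0x25f4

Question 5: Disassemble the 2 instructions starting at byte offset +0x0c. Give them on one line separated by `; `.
+0x0c: 68 00 00 00 ⇒ word 0x68000000 (big)
  opcode bits[31:27]=0xd: neg/R
  [26:24] rd=0 = ax
+0x10: 3f fc 7e cf ⇒ word 0x3ffc7ecf (big)
  opcode bits[31:27]=0x7: cpi/RI
  [26:24] rd=7 = sp
  [23:0] imm=16547535 = $16547535

neg ax; cpi sp, $16547535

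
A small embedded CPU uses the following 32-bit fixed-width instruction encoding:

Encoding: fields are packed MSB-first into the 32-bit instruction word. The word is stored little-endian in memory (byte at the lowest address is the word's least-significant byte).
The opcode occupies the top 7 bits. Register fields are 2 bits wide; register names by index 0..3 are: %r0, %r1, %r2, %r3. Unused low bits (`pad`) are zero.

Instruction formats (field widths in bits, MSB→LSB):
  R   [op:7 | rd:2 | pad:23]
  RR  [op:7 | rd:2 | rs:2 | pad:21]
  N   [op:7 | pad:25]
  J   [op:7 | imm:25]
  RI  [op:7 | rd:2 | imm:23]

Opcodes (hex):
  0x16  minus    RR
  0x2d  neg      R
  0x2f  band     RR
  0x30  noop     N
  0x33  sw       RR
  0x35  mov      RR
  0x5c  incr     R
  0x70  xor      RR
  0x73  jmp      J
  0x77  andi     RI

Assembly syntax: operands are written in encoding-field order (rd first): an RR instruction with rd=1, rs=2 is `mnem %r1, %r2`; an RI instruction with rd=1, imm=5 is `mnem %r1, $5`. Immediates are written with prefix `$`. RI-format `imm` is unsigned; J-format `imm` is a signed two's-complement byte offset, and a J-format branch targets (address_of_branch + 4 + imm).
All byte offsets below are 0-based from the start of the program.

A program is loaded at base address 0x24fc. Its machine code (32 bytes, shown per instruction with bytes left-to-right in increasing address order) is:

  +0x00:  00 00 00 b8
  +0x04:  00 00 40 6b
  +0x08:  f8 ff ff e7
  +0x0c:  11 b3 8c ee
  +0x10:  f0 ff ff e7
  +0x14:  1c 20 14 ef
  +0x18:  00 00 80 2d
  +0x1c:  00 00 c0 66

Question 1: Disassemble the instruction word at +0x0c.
andi %r1, $832273

[0c] 11 b3 8c ee → 0xee8cb311
  opcode bits[31:25]=0x77: andi/RI
  rd: (w>>23)&0x3=0x1 → %r1
  imm: (w>>0)&0x7fffff=0xcb311 → $832273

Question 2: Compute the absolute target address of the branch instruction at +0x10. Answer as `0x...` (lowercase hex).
[10] f0 ff ff e7 → 0xe7fffff0
  top 7b → 0x73 → jmp [J]
  [24:0] imm=33554416 (s25→-16) = $-16
  target = base 0x24fc + off 0x10 + 4 + imm -16 = 0x2500

0x2500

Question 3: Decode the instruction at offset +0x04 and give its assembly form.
off 0x04: read 00 00 40 6b as little → 0x6b400000
  opcode bits[31:25]=0x35: mov/RR
  [24:23] rd=2 = %r2
  [22:21] rs=2 = %r2

mov %r2, %r2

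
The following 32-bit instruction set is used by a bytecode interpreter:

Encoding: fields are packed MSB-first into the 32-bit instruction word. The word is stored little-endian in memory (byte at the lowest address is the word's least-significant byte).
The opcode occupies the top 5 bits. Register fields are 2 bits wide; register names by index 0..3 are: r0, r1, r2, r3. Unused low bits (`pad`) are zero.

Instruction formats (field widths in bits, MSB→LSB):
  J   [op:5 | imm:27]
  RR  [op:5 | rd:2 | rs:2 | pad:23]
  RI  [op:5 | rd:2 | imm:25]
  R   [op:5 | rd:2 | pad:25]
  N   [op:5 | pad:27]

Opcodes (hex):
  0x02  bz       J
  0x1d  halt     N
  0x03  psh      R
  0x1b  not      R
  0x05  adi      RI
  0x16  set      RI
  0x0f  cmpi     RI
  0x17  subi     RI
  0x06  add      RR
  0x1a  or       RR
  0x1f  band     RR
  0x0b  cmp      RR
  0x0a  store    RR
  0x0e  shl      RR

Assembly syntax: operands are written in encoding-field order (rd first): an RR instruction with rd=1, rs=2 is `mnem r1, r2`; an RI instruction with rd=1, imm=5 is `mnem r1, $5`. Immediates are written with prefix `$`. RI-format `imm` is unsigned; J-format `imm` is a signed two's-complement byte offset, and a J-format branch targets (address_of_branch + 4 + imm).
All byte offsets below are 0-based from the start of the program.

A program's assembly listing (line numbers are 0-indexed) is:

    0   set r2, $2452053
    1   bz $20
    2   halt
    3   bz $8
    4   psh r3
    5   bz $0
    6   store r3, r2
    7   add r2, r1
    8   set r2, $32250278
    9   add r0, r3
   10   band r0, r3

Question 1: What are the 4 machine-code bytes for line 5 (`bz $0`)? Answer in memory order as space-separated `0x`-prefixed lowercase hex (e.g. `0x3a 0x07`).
0x00 0x00 0x00 0x10

line 5 (bz): pack op=0x2:5|imm=0:27 = 0x10000000; little→ 00 00 00 10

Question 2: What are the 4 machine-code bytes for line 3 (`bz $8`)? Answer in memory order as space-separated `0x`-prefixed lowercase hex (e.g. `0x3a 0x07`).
line 3 (bz): pack op=0x2:5|imm=8:27 = 0x10000008; little→ 08 00 00 10

0x08 0x00 0x00 0x10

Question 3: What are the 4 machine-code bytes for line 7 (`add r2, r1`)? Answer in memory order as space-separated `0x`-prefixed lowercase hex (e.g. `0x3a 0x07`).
L7: add op=0x6:5|rd=2:2|rs=1:2|pad=0:23 ⇒ 0x34800000 ⇒ little 00 00 80 34

0x00 0x00 0x80 0x34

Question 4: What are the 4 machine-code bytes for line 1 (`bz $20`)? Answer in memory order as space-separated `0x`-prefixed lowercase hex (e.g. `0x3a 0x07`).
line 1 (bz): pack op=0x2:5|imm=20:27 = 0x10000014; little→ 14 00 00 10

0x14 0x00 0x00 0x10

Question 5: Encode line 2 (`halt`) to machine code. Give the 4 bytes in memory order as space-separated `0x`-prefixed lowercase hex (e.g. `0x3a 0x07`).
line 2 (halt): pack op=0x1d:5|pad=0:27 = 0xe8000000; little→ 00 00 00 e8

0x00 0x00 0x00 0xe8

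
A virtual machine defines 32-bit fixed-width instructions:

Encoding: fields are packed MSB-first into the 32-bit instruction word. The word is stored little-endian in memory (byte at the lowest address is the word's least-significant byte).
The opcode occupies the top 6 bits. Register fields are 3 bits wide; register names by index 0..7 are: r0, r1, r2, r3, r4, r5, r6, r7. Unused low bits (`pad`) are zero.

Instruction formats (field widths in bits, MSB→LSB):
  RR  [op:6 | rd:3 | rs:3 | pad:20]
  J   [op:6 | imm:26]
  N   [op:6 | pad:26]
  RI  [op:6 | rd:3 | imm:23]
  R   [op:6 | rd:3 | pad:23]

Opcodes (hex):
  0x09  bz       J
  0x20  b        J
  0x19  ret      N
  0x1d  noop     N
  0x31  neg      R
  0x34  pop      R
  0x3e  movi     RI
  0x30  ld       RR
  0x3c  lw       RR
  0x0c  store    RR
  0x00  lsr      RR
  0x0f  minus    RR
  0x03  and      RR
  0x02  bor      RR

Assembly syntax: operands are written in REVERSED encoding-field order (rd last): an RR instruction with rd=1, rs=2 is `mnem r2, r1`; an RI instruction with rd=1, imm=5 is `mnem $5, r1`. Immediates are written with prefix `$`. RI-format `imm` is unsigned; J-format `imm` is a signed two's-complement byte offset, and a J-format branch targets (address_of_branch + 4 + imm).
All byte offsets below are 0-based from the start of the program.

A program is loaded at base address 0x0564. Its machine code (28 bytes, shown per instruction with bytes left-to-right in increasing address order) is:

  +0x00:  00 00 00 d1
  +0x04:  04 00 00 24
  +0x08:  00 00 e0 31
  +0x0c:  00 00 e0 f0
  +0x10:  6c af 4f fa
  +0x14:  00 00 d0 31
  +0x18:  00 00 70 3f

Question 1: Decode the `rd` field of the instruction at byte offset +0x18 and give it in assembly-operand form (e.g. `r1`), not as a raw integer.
r6

@+18  little-endian(00 00 70 3f) = 0x3f700000
  top 6b → 0xf → minus [RR]
  [25:23] rd=6 = r6
  [22:20] rs=7 = r7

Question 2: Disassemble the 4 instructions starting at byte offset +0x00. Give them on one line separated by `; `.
off 0x00: read 00 00 00 d1 as little → 0xd1000000
  op=0xd1000000>>26=0x34 ⇒ pop (R)
  [25:23] rd=2 = r2
off 0x04: read 04 00 00 24 as little → 0x24000004
  op=0x24000004>>26=0x9 ⇒ bz (J)
  [25:0] imm=4 = $4
off 0x08: read 00 00 e0 31 as little → 0x31e00000
  op=0x31e00000>>26=0xc ⇒ store (RR)
  [25:23] rd=3 = r3
  [22:20] rs=6 = r6
off 0x0c: read 00 00 e0 f0 as little → 0xf0e00000
  op=0xf0e00000>>26=0x3c ⇒ lw (RR)
  [25:23] rd=1 = r1
  [22:20] rs=6 = r6

pop r2; bz $4; store r6, r3; lw r6, r1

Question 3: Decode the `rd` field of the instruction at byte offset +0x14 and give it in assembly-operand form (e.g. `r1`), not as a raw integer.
@+14  little-endian(00 00 d0 31) = 0x31d00000
  op=0x31d00000>>26=0xc ⇒ store (RR)
  rd: (w>>23)&0x7=0x3 → r3
  rs: (w>>20)&0x7=0x5 → r5

r3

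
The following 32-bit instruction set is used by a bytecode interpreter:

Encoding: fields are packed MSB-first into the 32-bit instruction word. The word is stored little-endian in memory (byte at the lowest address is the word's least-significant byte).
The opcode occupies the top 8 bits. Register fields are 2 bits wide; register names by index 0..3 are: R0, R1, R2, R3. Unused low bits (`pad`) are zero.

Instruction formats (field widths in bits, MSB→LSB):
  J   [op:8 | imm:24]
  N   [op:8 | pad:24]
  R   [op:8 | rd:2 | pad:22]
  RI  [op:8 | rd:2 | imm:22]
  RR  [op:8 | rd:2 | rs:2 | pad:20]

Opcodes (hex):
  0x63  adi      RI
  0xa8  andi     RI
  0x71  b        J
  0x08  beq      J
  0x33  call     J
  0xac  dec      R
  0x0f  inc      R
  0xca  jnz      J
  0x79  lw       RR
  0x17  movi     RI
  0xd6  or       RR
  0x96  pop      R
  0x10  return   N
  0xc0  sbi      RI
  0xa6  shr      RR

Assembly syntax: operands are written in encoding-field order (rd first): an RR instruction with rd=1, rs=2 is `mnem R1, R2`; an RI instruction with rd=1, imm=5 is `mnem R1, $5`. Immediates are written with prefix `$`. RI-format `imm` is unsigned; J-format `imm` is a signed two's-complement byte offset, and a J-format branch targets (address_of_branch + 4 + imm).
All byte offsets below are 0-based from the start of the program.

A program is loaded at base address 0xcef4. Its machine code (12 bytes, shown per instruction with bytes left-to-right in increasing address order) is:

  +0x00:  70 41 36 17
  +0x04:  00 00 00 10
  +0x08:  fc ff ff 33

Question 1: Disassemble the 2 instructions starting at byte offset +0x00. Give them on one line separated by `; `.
@+00  little-endian(70 41 36 17) = 0x17364170
  opcode bits[31:24]=0x17: movi/RI
  rd: (w>>22)&0x3=0x0 → R0
  imm: (w>>0)&0x3fffff=0x364170 → $3555696
@+04  little-endian(00 00 00 10) = 0x10000000
  opcode bits[31:24]=0x10: return/N

movi R0, $3555696; return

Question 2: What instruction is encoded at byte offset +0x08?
+0x08: fc ff ff 33 ⇒ word 0x33fffffc (little)
  top 8b → 0x33 → call [J]
  imm@[23:0]=0xfffffc (s24→-4) ⇒ $-4

call $-4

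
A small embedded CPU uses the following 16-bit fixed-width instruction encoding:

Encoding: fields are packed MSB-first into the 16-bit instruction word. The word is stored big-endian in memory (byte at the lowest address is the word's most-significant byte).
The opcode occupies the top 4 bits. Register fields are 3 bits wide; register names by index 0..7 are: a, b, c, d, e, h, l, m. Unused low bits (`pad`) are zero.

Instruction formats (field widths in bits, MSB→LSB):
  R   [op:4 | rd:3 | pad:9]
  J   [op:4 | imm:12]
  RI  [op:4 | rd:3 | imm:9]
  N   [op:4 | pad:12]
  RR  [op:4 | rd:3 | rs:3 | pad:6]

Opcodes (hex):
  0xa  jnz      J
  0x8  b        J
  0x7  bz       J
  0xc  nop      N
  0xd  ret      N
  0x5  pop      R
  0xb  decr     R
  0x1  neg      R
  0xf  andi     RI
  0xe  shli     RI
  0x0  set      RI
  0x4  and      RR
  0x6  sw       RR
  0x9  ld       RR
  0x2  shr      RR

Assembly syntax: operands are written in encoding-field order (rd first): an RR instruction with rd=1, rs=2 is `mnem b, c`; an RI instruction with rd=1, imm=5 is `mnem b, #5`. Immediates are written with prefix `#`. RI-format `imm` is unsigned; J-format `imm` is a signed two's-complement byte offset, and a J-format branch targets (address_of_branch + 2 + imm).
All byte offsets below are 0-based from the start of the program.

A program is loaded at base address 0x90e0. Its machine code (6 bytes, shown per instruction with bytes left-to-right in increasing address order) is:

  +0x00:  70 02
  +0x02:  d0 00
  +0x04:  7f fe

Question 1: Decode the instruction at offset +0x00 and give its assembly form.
+0x00: 70 02 ⇒ word 0x7002 (big)
  op=0x7002>>12=0x7 ⇒ bz (J)
  imm: (w>>0)&0xfff=0x2 → #2

bz #2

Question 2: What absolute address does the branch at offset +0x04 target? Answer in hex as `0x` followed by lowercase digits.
@+04  big-endian(7f fe) = 0x7ffe
  opcode bits[15:12]=0x7: bz/J
  [11:0] imm=4094 (s12→-2) = #-2
  target = base 0x90e0 + off 0x04 + 2 + imm -2 = 0x90e4

0x90e4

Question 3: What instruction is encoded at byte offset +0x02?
@+02  big-endian(d0 00) = 0xd000
  top 4b → 0xd → ret [N]

ret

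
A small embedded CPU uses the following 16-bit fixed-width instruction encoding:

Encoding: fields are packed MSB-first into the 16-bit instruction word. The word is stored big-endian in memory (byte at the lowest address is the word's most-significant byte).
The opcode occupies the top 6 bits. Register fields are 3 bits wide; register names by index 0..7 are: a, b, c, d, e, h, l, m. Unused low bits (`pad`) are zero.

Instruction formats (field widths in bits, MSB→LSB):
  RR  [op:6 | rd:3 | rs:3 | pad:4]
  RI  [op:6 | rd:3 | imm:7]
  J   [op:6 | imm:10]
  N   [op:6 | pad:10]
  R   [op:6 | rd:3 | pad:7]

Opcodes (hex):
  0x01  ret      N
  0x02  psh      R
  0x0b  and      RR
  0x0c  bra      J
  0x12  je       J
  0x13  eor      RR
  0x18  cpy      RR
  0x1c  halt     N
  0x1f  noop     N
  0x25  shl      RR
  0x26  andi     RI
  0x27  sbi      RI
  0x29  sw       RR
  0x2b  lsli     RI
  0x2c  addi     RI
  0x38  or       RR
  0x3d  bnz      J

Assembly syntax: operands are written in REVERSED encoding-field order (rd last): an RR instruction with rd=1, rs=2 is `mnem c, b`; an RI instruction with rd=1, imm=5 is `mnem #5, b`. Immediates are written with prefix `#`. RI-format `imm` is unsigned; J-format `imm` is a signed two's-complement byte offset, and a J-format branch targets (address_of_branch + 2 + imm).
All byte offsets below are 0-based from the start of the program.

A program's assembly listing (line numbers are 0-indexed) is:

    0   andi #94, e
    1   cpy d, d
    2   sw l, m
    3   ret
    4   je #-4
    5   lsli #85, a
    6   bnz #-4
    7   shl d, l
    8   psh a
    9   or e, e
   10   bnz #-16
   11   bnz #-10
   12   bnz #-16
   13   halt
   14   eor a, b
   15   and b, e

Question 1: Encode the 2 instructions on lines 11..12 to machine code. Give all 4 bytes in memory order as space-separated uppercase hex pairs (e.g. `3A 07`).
F7 F6 F7 F0

line 11 (bnz): pack op=0x3d:6|imm=-10:10 = 0xf7f6; big→ f7 f6
line 12 (bnz): pack op=0x3d:6|imm=-16:10 = 0xf7f0; big→ f7 f0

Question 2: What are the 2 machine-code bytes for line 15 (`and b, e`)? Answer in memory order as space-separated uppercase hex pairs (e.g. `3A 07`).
2E 10

line 15 (and): pack op=0xb:6|rd=4:3|rs=1:3|pad=0:4 = 0x2e10; big→ 2e 10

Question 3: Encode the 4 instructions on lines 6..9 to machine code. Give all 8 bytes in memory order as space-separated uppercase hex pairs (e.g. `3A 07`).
6. bnz fields op=0x3d:6|imm=-4:10 → word f7fch → f7 fc
7. shl fields op=0x25:6|rd=6:3|rs=3:3|pad=0:4 → word 9730h → 97 30
8. psh fields op=0x2:6|rd=0:3|pad=0:7 → word 0800h → 08 00
9. or fields op=0x38:6|rd=4:3|rs=4:3|pad=0:4 → word e240h → e2 40

F7 FC 97 30 08 00 E2 40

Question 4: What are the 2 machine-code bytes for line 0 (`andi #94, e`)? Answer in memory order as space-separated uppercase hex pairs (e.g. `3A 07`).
L0: andi op=0x26:6|rd=4:3|imm=94:7 ⇒ 0x9a5e ⇒ big 9a 5e

9A 5E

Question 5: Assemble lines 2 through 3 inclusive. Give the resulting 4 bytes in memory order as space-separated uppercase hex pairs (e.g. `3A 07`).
A7 E0 04 00

L2: sw op=0x29:6|rd=7:3|rs=6:3|pad=0:4 ⇒ 0xa7e0 ⇒ big a7 e0
L3: ret op=0x1:6|pad=0:10 ⇒ 0x0400 ⇒ big 04 00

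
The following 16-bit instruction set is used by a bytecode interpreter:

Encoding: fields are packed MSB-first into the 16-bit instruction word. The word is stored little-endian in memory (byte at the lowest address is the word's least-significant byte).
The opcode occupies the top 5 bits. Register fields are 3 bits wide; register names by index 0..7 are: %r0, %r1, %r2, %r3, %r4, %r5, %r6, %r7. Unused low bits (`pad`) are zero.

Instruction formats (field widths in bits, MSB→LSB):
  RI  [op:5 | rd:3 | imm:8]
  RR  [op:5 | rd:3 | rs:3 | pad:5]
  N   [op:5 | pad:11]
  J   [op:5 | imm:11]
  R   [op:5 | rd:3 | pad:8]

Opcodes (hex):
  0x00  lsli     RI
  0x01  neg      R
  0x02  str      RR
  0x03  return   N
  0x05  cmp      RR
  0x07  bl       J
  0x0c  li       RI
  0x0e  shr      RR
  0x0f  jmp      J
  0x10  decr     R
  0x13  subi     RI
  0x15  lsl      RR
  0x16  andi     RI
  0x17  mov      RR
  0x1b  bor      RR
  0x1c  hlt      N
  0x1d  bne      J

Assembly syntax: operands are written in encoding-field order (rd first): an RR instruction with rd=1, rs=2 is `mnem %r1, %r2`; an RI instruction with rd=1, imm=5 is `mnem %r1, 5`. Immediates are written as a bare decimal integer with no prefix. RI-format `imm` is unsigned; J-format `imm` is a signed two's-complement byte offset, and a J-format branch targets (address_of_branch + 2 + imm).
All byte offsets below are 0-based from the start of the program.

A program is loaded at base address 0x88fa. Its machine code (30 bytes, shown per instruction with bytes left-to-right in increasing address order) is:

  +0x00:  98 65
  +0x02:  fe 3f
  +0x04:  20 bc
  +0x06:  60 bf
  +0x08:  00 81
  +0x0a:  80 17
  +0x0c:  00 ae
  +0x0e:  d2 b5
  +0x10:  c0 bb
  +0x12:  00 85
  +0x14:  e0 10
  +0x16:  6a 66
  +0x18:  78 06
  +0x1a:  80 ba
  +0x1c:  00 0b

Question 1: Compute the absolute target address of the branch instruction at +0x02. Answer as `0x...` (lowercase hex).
[02] fe 3f → 0x3ffe
  top 5b → 0x7 → bl [J]
  imm: (w>>0)&0x7ff=0x7fe (s11→-2) → -2
  target = base 0x88fa + off 0x02 + 2 + imm -2 = 0x88fc

0x88fc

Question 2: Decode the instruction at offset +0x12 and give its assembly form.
decr %r5

off 0x12: read 00 85 as little → 0x8500
  op=0x8500>>11=0x10 ⇒ decr (R)
  rd: (w>>8)&0x7=0x5 → %r5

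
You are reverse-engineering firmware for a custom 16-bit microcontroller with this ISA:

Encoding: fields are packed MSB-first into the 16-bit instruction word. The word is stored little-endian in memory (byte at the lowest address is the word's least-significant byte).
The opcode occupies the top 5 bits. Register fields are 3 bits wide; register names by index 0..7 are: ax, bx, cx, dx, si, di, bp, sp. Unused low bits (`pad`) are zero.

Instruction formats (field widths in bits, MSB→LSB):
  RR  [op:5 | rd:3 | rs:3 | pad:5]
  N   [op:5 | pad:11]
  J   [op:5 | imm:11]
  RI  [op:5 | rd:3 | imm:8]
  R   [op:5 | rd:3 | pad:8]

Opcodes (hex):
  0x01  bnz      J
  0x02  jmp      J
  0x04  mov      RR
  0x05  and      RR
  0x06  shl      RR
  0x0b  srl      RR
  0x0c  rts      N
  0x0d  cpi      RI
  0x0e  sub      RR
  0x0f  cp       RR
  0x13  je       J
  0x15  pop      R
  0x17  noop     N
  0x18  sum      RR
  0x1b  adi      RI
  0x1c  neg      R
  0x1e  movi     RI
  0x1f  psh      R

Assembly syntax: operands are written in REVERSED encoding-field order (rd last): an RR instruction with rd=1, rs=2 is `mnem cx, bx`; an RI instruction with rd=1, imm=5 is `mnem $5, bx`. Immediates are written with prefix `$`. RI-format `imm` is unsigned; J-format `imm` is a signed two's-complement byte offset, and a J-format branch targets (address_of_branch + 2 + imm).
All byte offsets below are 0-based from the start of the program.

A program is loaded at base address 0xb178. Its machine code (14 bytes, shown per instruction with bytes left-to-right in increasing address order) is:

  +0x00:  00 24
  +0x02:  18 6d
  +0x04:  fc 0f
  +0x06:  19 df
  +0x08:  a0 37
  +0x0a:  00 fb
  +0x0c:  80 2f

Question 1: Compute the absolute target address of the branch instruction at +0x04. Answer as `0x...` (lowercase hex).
@+04  little-endian(fc 0f) = 0x0ffc
  top 5b → 0x1 → bnz [J]
  [10:0] imm=2044 (s11→-4) = $-4
  target = base 0xb178 + off 0x04 + 2 + imm -4 = 0xb17a

0xb17a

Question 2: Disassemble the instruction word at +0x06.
@+06  little-endian(19 df) = 0xdf19
  top 5b → 0x1b → adi [RI]
  [10:8] rd=7 = sp
  [7:0] imm=25 = $25

adi $25, sp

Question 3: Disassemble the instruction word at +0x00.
off 0x00: read 00 24 as little → 0x2400
  opcode bits[15:11]=0x4: mov/RR
  [10:8] rd=4 = si
  [7:5] rs=0 = ax

mov ax, si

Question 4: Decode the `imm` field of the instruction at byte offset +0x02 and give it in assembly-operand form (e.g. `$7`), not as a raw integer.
off 0x02: read 18 6d as little → 0x6d18
  top 5b → 0xd → cpi [RI]
  rd@[10:8]=0x5 ⇒ di
  imm@[7:0]=0x18 ⇒ $24

$24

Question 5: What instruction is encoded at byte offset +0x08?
shl di, sp

+0x08: a0 37 ⇒ word 0x37a0 (little)
  op=0x37a0>>11=0x6 ⇒ shl (RR)
  [10:8] rd=7 = sp
  [7:5] rs=5 = di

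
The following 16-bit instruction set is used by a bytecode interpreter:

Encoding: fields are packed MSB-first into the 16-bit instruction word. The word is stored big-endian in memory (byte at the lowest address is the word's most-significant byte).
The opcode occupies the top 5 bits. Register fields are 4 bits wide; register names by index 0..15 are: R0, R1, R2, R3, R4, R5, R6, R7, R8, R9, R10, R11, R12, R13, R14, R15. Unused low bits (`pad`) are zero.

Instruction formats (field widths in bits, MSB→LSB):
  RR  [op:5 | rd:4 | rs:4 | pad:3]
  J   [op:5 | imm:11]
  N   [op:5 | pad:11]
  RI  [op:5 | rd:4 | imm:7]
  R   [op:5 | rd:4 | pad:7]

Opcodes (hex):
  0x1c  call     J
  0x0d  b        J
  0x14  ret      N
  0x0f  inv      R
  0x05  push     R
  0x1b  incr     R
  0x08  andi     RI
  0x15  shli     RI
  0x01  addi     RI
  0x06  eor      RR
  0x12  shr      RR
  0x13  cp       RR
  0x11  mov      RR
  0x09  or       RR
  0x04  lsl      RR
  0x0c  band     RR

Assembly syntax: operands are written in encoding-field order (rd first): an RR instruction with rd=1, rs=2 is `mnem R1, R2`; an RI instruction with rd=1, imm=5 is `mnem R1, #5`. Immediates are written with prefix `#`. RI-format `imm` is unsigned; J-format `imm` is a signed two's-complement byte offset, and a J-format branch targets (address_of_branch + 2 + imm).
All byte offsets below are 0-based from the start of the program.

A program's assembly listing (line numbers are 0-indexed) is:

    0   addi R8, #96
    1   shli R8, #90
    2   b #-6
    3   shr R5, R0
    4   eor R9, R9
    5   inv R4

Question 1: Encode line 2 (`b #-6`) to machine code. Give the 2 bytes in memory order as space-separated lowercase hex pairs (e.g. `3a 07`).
2. b fields op=0xd:5|imm=-6:11 → word 6ffah → 6f fa

6f fa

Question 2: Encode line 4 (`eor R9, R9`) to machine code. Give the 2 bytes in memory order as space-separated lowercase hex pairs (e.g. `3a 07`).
line 4 (eor): pack op=0x6:5|rd=9:4|rs=9:4|pad=0:3 = 0x34c8; big→ 34 c8

34 c8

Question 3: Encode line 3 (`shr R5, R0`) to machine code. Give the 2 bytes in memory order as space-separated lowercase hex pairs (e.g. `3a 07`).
3. shr fields op=0x12:5|rd=5:4|rs=0:4|pad=0:3 → word 9280h → 92 80

92 80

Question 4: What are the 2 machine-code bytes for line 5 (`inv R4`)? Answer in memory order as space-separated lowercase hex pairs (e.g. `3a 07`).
7a 00

5. inv fields op=0xf:5|rd=4:4|pad=0:7 → word 7a00h → 7a 00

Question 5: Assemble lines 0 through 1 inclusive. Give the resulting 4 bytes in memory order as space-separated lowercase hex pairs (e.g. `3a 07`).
line 0 (addi): pack op=0x1:5|rd=8:4|imm=96:7 = 0x0c60; big→ 0c 60
line 1 (shli): pack op=0x15:5|rd=8:4|imm=90:7 = 0xac5a; big→ ac 5a

0c 60 ac 5a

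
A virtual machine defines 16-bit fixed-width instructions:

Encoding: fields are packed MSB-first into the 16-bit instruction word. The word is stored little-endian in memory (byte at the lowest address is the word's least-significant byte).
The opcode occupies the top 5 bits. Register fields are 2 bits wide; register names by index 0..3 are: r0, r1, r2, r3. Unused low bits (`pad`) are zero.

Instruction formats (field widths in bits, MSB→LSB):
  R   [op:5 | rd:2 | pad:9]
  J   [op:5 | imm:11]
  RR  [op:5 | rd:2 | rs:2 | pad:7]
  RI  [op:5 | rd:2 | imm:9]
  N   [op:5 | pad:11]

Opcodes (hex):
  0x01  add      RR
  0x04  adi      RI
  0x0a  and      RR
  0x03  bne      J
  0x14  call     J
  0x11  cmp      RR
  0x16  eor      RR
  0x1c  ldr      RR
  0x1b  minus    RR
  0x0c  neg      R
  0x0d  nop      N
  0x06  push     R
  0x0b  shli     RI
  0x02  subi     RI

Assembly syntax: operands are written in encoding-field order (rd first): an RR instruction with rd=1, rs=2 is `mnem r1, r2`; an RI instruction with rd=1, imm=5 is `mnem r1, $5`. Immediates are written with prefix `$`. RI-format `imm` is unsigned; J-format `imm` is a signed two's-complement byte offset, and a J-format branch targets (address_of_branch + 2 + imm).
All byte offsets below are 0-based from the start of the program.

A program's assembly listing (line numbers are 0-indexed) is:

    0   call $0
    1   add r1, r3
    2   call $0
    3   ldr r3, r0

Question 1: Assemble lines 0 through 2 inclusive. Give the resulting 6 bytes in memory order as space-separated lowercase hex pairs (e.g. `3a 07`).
line 0 (call): pack op=0x14:5|imm=0:11 = 0xa000; little→ 00 a0
line 1 (add): pack op=0x1:5|rd=1:2|rs=3:2|pad=0:7 = 0x0b80; little→ 80 0b
line 2 (call): pack op=0x14:5|imm=0:11 = 0xa000; little→ 00 a0

00 a0 80 0b 00 a0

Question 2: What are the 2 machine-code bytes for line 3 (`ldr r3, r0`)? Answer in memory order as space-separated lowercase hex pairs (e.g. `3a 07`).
00 e6

3. ldr fields op=0x1c:5|rd=3:2|rs=0:2|pad=0:7 → word e600h → 00 e6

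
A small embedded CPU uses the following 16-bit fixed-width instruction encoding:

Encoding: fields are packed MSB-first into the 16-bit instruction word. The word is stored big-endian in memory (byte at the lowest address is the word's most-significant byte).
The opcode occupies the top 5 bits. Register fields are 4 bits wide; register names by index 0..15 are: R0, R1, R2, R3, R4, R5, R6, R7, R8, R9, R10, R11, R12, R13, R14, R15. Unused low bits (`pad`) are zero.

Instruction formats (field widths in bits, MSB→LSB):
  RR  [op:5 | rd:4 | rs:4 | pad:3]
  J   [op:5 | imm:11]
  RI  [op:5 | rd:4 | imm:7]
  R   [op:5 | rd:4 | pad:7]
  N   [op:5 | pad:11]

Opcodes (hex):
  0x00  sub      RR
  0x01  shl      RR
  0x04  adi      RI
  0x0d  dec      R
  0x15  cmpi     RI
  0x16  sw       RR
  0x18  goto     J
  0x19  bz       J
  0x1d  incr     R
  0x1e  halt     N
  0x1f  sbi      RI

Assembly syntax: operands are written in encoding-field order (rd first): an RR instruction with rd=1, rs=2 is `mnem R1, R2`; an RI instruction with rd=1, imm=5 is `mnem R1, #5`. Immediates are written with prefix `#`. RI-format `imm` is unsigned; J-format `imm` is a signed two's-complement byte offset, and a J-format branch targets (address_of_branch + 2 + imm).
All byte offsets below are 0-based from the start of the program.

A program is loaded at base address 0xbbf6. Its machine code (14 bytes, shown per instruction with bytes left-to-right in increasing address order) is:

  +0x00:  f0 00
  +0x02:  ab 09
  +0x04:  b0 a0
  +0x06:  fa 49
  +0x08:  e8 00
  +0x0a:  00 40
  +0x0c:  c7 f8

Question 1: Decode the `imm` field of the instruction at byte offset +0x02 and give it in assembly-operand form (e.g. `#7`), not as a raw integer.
+0x02: ab 09 ⇒ word 0xab09 (big)
  opcode bits[15:11]=0x15: cmpi/RI
  rd: (w>>7)&0xf=0x6 → R6
  imm: (w>>0)&0x7f=0x9 → #9

#9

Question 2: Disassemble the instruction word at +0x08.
+0x08: e8 00 ⇒ word 0xe800 (big)
  top 5b → 0x1d → incr [R]
  rd@[10:7]=0x0 ⇒ R0

incr R0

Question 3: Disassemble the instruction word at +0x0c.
[0c] c7 f8 → 0xc7f8
  opcode bits[15:11]=0x18: goto/J
  imm@[10:0]=0x7f8 (s11→-8) ⇒ #-8

goto #-8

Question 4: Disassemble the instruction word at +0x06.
off 0x06: read fa 49 as big → 0xfa49
  opcode bits[15:11]=0x1f: sbi/RI
  rd: (w>>7)&0xf=0x4 → R4
  imm: (w>>0)&0x7f=0x49 → #73

sbi R4, #73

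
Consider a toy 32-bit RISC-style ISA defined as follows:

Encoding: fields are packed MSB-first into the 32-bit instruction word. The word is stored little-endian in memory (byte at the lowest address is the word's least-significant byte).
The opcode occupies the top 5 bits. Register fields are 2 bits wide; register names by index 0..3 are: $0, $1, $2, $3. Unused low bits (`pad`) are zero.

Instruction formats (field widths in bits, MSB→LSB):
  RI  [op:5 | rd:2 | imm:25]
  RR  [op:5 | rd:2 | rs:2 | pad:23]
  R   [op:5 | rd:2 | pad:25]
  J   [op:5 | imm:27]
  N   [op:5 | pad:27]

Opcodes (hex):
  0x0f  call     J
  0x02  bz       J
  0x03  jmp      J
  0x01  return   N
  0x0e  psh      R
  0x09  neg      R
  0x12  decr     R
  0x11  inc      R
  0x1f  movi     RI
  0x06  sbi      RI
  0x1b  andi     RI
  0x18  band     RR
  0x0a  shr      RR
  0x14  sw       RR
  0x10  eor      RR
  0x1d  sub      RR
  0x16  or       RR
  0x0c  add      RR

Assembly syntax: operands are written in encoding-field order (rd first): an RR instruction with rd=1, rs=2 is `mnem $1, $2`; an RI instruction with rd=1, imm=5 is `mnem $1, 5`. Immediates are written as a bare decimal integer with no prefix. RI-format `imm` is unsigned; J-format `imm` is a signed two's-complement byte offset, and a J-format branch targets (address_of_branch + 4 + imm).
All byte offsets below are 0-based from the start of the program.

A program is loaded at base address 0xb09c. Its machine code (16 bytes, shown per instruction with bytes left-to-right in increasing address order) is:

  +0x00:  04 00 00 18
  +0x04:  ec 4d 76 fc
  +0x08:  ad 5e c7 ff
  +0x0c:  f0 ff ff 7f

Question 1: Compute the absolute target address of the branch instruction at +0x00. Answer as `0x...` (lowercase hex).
0xb0a4

[00] 04 00 00 18 → 0x18000004
  op=0x18000004>>27=0x3 ⇒ jmp (J)
  imm@[26:0]=0x4 ⇒ 4
  target = base 0xb09c + off 0x00 + 4 + imm 4 = 0xb0a4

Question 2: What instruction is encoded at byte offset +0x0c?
call -16

+0x0c: f0 ff ff 7f ⇒ word 0x7ffffff0 (little)
  top 5b → 0xf → call [J]
  imm@[26:0]=0x7fffff0 (s27→-16) ⇒ -16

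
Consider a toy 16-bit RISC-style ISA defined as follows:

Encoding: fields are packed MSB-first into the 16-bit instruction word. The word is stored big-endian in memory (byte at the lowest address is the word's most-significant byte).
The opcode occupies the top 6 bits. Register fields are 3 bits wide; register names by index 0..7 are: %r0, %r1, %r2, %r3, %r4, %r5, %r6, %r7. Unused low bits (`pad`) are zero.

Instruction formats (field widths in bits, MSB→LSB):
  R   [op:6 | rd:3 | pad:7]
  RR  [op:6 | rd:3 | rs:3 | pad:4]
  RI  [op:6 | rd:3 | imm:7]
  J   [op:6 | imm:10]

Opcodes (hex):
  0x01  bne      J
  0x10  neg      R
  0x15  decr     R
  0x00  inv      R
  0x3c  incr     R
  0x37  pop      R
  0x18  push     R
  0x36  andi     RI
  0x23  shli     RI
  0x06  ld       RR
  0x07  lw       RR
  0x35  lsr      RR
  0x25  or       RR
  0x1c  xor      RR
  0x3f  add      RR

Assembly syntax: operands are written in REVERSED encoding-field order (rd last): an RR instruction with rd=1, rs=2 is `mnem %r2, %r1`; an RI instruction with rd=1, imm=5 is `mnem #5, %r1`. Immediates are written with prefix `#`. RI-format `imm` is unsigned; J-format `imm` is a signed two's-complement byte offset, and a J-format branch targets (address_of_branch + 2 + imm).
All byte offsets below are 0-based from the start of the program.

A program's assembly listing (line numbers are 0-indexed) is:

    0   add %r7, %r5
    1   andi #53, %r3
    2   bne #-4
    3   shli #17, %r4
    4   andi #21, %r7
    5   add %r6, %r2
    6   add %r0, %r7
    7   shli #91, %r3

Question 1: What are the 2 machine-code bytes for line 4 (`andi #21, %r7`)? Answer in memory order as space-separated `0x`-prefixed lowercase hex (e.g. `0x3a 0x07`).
4. andi fields op=0x36:6|rd=7:3|imm=21:7 → word db95h → db 95

0xdb 0x95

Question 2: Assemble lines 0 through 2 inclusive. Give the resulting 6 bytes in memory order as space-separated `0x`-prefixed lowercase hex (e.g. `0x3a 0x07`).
0. add fields op=0x3f:6|rd=5:3|rs=7:3|pad=0:4 → word fef0h → fe f0
1. andi fields op=0x36:6|rd=3:3|imm=53:7 → word d9b5h → d9 b5
2. bne fields op=0x1:6|imm=-4:10 → word 07fch → 07 fc

0xfe 0xf0 0xd9 0xb5 0x07 0xfc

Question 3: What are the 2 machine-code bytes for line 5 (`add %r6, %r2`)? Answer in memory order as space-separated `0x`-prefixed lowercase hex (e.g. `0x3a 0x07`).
L5: add op=0x3f:6|rd=2:3|rs=6:3|pad=0:4 ⇒ 0xfd60 ⇒ big fd 60

0xfd 0x60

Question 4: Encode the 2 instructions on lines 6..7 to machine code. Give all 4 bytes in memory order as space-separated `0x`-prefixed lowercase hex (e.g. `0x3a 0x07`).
0xff 0x80 0x8d 0xdb

6. add fields op=0x3f:6|rd=7:3|rs=0:3|pad=0:4 → word ff80h → ff 80
7. shli fields op=0x23:6|rd=3:3|imm=91:7 → word 8ddbh → 8d db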